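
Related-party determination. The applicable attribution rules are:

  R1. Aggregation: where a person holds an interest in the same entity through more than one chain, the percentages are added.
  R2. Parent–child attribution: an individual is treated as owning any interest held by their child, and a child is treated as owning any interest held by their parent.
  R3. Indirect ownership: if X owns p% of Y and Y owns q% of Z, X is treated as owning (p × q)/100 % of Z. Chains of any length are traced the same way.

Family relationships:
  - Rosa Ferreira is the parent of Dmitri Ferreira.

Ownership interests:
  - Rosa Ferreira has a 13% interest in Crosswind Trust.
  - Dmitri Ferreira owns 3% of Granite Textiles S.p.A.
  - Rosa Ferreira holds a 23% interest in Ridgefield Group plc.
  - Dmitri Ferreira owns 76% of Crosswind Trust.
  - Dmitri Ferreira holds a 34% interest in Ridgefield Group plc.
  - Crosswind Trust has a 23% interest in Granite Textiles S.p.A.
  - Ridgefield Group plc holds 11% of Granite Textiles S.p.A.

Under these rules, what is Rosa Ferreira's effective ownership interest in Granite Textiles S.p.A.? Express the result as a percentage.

By parent–child attribution (R2), Rosa Ferreira is treated as also owning Dmitri Ferreira's interest in Ridgefield Group plc, giving 23% + 34% = 57%.
By parent–child attribution (R2), Rosa Ferreira is treated as also owning Dmitri Ferreira's interest in Crosswind Trust, giving 13% + 76% = 89%.
By parent–child attribution (R2), Rosa Ferreira is treated as owning Dmitri Ferreira's 3% interest in Granite Textiles S.p.A.
Chain via Ridgefield Group plc (R3): 57% × 11% = 6.27% of Granite Textiles S.p.A.
Chain via Crosswind Trust (R3): 89% × 23% = 20.47% of Granite Textiles S.p.A.
Direct interest in Granite Textiles S.p.A: 3%.
Aggregating (R1): 6.27% + 20.47% + 3% = 29.74%.

29.74%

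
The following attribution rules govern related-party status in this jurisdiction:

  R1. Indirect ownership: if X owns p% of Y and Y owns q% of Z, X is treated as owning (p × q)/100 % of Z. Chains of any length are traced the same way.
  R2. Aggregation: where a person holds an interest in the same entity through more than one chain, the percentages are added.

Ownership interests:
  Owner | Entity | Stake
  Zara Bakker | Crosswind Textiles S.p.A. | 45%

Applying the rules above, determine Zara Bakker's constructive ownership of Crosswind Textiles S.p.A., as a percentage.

45%

Direct interest in Crosswind Textiles S.p.A: 45%.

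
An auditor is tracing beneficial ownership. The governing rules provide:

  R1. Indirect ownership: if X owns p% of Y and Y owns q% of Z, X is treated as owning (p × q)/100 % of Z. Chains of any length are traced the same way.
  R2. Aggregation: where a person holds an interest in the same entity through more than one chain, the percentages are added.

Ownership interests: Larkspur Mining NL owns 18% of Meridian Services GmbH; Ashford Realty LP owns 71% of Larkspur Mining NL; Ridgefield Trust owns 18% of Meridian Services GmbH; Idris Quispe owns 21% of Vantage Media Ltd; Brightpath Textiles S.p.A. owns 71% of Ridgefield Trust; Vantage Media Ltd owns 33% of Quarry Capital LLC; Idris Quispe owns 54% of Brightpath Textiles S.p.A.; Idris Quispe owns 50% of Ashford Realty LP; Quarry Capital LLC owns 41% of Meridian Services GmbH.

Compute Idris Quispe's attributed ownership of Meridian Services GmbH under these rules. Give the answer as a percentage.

Chain via Vantage Media Ltd → Quarry Capital LLC (R1): 21% × 33% × 41% = 2.8413% of Meridian Services GmbH.
Chain via Brightpath Textiles S.p.A. → Ridgefield Trust (R1): 54% × 71% × 18% = 6.9012% of Meridian Services GmbH.
Chain via Ashford Realty LP → Larkspur Mining NL (R1): 50% × 71% × 18% = 6.39% of Meridian Services GmbH.
Aggregating (R2): 2.8413% + 6.9012% + 6.39% = 16.1325%.

16.1325%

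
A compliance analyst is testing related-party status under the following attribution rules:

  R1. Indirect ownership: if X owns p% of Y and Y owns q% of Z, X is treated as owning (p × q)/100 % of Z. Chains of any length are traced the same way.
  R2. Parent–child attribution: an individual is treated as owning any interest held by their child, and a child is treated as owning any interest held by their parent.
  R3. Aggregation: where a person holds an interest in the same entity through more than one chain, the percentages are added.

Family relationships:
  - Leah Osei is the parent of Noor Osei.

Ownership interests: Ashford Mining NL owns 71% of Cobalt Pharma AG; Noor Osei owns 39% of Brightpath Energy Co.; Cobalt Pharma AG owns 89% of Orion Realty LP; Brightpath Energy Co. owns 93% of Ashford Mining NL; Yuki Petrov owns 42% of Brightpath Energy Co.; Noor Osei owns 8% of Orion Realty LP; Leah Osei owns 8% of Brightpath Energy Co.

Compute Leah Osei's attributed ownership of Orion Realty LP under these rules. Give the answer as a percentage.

35.620349%

By parent–child attribution (R2), Leah Osei is treated as also owning Noor Osei's interest in Brightpath Energy Co, giving 8% + 39% = 47%.
By parent–child attribution (R2), Leah Osei is treated as owning Noor Osei's 8% interest in Orion Realty LP.
Chain via Brightpath Energy Co. → Ashford Mining NL → Cobalt Pharma AG (R1): 47% × 93% × 71% × 89% = 27.620349% of Orion Realty LP.
Direct interest in Orion Realty LP: 8%.
Aggregating (R3): 27.620349% + 8% = 35.620349%.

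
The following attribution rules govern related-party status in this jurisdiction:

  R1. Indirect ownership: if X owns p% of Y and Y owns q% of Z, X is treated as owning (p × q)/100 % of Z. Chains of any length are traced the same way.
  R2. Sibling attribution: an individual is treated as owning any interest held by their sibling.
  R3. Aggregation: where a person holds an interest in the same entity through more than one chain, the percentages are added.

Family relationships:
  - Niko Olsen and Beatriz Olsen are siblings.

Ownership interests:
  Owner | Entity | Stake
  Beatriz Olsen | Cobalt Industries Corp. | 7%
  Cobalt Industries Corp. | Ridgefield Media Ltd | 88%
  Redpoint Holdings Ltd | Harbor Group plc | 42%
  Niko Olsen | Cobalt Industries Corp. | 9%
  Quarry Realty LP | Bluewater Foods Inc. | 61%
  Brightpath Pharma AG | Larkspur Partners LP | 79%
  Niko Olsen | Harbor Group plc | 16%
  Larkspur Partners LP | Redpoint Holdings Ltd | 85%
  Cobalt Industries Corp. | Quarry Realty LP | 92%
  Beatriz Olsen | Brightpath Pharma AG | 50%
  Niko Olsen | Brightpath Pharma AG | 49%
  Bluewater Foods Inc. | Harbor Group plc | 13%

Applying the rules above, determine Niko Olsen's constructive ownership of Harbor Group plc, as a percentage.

By sibling attribution (R2), Niko Olsen is treated as also owning Beatriz Olsen's interest in Brightpath Pharma AG, giving 49% + 50% = 99%.
By sibling attribution (R2), Niko Olsen is treated as also owning Beatriz Olsen's interest in Cobalt Industries Corp, giving 9% + 7% = 16%.
Chain via Brightpath Pharma AG → Larkspur Partners LP → Redpoint Holdings Ltd (R1): 99% × 79% × 85% × 42% = 27.92097% of Harbor Group plc.
Chain via Cobalt Industries Corp. → Quarry Realty LP → Bluewater Foods Inc. (R1): 16% × 92% × 61% × 13% = 1.167296% of Harbor Group plc.
Direct interest in Harbor Group plc: 16%.
Aggregating (R3): 27.92097% + 1.167296% + 16% = 45.088266%.

45.088266%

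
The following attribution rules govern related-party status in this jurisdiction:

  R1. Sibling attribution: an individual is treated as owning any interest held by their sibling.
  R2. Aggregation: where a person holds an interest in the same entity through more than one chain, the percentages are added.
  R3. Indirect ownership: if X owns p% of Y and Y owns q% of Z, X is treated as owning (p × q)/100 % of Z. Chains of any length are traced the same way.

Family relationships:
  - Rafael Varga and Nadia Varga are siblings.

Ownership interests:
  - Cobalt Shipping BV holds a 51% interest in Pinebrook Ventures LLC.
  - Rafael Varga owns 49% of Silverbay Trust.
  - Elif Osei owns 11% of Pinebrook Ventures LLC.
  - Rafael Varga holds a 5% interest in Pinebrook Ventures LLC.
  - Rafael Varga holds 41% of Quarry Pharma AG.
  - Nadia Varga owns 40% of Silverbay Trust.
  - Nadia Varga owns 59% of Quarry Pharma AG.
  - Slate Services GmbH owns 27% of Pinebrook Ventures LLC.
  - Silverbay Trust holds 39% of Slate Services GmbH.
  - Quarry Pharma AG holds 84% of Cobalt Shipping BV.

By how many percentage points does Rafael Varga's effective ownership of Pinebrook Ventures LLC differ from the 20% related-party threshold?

37.2117

By sibling attribution (R1), Rafael Varga is treated as also owning Nadia Varga's interest in Quarry Pharma AG, giving 41% + 59% = 100%.
By sibling attribution (R1), Rafael Varga is treated as also owning Nadia Varga's interest in Silverbay Trust, giving 49% + 40% = 89%.
Chain via Quarry Pharma AG → Cobalt Shipping BV (R3): 100% × 84% × 51% = 42.84% of Pinebrook Ventures LLC.
Chain via Silverbay Trust → Slate Services GmbH (R3): 89% × 39% × 27% = 9.3717% of Pinebrook Ventures LLC.
Direct interest in Pinebrook Ventures LLC: 5%.
Aggregating (R2): 42.84% + 9.3717% + 5% = 57.2117%.
57.2117% exceeds the 20% threshold by 37.2117 percentage points.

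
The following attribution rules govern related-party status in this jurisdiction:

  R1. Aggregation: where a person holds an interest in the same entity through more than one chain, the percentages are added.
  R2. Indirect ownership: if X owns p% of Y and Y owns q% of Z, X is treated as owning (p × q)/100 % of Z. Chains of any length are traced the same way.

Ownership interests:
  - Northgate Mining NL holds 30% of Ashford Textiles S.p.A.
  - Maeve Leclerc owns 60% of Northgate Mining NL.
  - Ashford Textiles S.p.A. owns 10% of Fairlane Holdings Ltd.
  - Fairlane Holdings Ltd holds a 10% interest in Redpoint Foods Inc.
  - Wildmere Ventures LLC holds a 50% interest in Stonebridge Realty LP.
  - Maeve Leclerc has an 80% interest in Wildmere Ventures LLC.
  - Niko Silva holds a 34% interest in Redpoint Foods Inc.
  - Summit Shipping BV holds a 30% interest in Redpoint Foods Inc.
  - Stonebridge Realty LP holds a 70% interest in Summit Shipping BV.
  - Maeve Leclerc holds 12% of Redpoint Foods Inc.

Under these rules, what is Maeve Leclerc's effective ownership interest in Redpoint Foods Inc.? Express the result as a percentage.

20.58%

Chain via Northgate Mining NL → Ashford Textiles S.p.A. → Fairlane Holdings Ltd (R2): 60% × 30% × 10% × 10% = 0.18% of Redpoint Foods Inc.
Chain via Wildmere Ventures LLC → Stonebridge Realty LP → Summit Shipping BV (R2): 80% × 50% × 70% × 30% = 8.4% of Redpoint Foods Inc.
Direct interest in Redpoint Foods Inc: 12%.
Aggregating (R1): 0.18% + 8.4% + 12% = 20.58%.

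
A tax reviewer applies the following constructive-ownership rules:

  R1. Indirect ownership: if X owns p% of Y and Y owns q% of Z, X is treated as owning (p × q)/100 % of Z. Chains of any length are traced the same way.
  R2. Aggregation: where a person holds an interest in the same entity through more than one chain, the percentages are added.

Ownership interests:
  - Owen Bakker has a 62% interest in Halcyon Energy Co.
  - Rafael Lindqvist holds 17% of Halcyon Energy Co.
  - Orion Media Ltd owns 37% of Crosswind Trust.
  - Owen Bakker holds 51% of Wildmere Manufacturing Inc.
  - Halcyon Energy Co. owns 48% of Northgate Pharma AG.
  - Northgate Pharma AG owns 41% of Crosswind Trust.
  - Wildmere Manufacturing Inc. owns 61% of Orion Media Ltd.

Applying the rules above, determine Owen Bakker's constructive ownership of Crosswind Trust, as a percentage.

23.7123%

Chain via Wildmere Manufacturing Inc. → Orion Media Ltd (R1): 51% × 61% × 37% = 11.5107% of Crosswind Trust.
Chain via Halcyon Energy Co. → Northgate Pharma AG (R1): 62% × 48% × 41% = 12.2016% of Crosswind Trust.
Aggregating (R2): 11.5107% + 12.2016% = 23.7123%.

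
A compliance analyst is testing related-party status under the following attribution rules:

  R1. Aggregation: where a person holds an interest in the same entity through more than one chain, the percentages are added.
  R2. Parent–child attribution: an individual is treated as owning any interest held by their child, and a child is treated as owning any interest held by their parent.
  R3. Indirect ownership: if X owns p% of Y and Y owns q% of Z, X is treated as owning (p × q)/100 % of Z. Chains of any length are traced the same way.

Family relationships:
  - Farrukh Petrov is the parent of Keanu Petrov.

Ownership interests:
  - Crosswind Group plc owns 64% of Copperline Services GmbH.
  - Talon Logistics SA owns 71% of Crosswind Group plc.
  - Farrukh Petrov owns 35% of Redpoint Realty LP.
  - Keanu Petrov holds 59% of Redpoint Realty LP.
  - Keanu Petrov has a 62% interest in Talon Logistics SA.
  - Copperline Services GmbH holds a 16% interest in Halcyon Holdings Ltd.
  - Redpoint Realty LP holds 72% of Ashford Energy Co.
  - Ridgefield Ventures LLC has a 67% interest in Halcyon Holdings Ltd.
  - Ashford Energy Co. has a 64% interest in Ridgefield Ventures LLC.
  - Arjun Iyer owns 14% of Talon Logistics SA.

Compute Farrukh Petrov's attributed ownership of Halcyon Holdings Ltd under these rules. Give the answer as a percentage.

33.528832%

By parent–child attribution (R2), Farrukh Petrov is treated as also owning Keanu Petrov's interest in Redpoint Realty LP, giving 35% + 59% = 94%.
By parent–child attribution (R2), Farrukh Petrov is treated as owning Keanu Petrov's 62% interest in Talon Logistics SA.
Chain via Redpoint Realty LP → Ashford Energy Co. → Ridgefield Ventures LLC (R3): 94% × 72% × 64% × 67% = 29.021184% of Halcyon Holdings Ltd.
Chain via Talon Logistics SA → Crosswind Group plc → Copperline Services GmbH (R3): 62% × 71% × 64% × 16% = 4.507648% of Halcyon Holdings Ltd.
Aggregating (R1): 29.021184% + 4.507648% = 33.528832%.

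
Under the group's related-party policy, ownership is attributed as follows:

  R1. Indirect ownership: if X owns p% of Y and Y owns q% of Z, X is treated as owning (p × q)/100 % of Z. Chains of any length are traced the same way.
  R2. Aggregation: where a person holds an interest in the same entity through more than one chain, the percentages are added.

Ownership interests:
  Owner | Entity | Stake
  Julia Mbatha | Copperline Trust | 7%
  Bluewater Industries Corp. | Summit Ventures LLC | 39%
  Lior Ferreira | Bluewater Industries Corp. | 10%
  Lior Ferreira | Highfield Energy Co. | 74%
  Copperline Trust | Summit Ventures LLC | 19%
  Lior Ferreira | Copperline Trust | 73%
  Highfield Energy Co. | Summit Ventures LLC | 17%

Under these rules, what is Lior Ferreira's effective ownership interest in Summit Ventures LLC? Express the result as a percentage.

Chain via Highfield Energy Co. (R1): 74% × 17% = 12.58% of Summit Ventures LLC.
Chain via Bluewater Industries Corp. (R1): 10% × 39% = 3.9% of Summit Ventures LLC.
Chain via Copperline Trust (R1): 73% × 19% = 13.87% of Summit Ventures LLC.
Aggregating (R2): 12.58% + 3.9% + 13.87% = 30.35%.

30.35%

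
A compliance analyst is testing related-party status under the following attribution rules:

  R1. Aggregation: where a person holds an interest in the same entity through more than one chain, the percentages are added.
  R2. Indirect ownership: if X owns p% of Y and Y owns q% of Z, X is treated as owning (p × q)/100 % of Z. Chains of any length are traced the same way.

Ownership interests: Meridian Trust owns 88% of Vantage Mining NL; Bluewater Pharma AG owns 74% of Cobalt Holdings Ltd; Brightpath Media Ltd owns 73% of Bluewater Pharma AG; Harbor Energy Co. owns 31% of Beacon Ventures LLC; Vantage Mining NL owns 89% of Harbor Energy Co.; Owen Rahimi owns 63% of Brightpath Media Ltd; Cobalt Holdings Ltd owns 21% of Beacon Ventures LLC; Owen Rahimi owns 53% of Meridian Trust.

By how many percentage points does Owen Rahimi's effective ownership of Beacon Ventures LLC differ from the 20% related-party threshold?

0.014822

Chain via Brightpath Media Ltd → Bluewater Pharma AG → Cobalt Holdings Ltd (R2): 63% × 73% × 74% × 21% = 7.146846% of Beacon Ventures LLC.
Chain via Meridian Trust → Vantage Mining NL → Harbor Energy Co. (R2): 53% × 88% × 89% × 31% = 12.867976% of Beacon Ventures LLC.
Aggregating (R1): 7.146846% + 12.867976% = 20.014822%.
20.014822% exceeds the 20% threshold by 0.014822 percentage points.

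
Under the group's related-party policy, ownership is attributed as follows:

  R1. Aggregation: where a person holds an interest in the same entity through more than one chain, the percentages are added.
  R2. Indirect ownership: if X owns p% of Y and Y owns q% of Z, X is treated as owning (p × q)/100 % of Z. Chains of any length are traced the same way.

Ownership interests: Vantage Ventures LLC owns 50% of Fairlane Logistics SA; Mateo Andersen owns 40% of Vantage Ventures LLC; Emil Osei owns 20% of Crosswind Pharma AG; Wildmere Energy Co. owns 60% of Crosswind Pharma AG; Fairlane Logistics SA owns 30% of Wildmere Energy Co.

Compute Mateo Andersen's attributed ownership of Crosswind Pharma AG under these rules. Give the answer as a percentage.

Chain via Vantage Ventures LLC → Fairlane Logistics SA → Wildmere Energy Co. (R2): 40% × 50% × 30% × 60% = 3.6% of Crosswind Pharma AG.

3.6%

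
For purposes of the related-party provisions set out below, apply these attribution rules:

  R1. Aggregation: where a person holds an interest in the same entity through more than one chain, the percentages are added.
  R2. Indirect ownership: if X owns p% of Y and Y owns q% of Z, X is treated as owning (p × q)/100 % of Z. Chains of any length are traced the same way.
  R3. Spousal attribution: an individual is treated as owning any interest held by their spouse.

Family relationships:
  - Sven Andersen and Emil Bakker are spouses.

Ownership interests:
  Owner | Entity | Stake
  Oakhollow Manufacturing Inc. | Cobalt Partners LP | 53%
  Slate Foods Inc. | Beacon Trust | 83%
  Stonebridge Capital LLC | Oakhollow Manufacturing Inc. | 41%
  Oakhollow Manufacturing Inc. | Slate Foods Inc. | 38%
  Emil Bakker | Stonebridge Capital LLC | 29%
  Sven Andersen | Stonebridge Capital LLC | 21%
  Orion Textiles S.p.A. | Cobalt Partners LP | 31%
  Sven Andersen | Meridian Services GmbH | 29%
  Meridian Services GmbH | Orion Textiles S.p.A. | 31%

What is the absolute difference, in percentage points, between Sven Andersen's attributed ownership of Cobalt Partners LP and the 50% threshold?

36.3481

By spousal attribution (R3), Sven Andersen is treated as also owning Emil Bakker's interest in Stonebridge Capital LLC, giving 21% + 29% = 50%.
Chain via Stonebridge Capital LLC → Oakhollow Manufacturing Inc. (R2): 50% × 41% × 53% = 10.865% of Cobalt Partners LP.
Chain via Meridian Services GmbH → Orion Textiles S.p.A. (R2): 29% × 31% × 31% = 2.7869% of Cobalt Partners LP.
Aggregating (R1): 10.865% + 2.7869% = 13.6519%.
13.6519% falls short of the 50% threshold by 36.3481 percentage points.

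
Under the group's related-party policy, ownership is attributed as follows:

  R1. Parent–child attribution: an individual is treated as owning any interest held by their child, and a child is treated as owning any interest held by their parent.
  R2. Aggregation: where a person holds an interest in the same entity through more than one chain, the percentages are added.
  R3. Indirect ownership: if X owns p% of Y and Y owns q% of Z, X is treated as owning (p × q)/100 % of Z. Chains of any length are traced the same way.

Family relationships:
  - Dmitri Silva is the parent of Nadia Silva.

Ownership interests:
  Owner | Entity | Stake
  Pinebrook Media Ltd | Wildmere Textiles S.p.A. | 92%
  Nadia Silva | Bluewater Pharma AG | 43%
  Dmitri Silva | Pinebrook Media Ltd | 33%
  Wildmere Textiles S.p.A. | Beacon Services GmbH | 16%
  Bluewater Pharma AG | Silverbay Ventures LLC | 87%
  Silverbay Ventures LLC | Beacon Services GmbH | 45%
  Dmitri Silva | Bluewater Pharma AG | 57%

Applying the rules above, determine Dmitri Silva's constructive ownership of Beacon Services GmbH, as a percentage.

44.0076%

By parent–child attribution (R1), Dmitri Silva is treated as also owning Nadia Silva's interest in Bluewater Pharma AG, giving 57% + 43% = 100%.
Chain via Pinebrook Media Ltd → Wildmere Textiles S.p.A. (R3): 33% × 92% × 16% = 4.8576% of Beacon Services GmbH.
Chain via Bluewater Pharma AG → Silverbay Ventures LLC (R3): 100% × 87% × 45% = 39.15% of Beacon Services GmbH.
Aggregating (R2): 4.8576% + 39.15% = 44.0076%.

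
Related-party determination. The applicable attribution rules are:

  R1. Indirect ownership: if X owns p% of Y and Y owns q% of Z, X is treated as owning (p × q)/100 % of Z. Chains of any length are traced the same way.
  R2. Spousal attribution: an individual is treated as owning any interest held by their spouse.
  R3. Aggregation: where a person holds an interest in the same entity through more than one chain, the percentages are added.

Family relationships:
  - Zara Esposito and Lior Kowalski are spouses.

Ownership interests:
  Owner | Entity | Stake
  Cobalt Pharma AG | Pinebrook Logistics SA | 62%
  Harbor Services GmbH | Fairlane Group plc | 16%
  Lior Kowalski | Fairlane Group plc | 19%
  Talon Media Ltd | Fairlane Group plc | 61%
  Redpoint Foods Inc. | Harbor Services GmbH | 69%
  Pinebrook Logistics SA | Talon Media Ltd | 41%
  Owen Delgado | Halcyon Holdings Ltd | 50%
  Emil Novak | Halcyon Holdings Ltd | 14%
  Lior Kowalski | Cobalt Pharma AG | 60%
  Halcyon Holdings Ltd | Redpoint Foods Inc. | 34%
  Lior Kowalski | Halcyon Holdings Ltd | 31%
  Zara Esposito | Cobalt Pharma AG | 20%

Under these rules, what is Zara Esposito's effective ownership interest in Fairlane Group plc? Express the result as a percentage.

By spousal attribution (R2), Zara Esposito is treated as also owning Lior Kowalski's interest in Cobalt Pharma AG, giving 20% + 60% = 80%.
By spousal attribution (R2), Zara Esposito is treated as owning Lior Kowalski's 31% interest in Halcyon Holdings Ltd.
By spousal attribution (R2), Zara Esposito is treated as owning Lior Kowalski's 19% interest in Fairlane Group plc.
Chain via Cobalt Pharma AG → Pinebrook Logistics SA → Talon Media Ltd (R1): 80% × 62% × 41% × 61% = 12.40496% of Fairlane Group plc.
Chain via Halcyon Holdings Ltd → Redpoint Foods Inc. → Harbor Services GmbH (R1): 31% × 34% × 69% × 16% = 1.163616% of Fairlane Group plc.
Direct interest in Fairlane Group plc: 19%.
Aggregating (R3): 12.40496% + 1.163616% + 19% = 32.568576%.

32.568576%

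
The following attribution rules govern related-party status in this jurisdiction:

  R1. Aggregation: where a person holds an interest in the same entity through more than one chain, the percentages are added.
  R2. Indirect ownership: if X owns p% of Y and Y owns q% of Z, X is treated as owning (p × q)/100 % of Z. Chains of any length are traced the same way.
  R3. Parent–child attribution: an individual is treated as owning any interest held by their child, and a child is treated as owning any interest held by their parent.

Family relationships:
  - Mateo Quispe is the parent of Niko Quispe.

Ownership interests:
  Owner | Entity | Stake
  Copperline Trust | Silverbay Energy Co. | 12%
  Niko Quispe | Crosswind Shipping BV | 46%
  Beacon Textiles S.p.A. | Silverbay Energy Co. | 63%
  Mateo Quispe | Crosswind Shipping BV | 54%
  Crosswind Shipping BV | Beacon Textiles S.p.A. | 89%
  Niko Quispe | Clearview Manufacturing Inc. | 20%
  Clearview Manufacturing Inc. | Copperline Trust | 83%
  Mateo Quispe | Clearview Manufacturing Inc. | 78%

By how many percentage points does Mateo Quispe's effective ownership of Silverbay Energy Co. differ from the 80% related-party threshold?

14.1692

By parent–child attribution (R3), Mateo Quispe is treated as also owning Niko Quispe's interest in Crosswind Shipping BV, giving 54% + 46% = 100%.
By parent–child attribution (R3), Mateo Quispe is treated as also owning Niko Quispe's interest in Clearview Manufacturing Inc, giving 78% + 20% = 98%.
Chain via Crosswind Shipping BV → Beacon Textiles S.p.A. (R2): 100% × 89% × 63% = 56.07% of Silverbay Energy Co.
Chain via Clearview Manufacturing Inc. → Copperline Trust (R2): 98% × 83% × 12% = 9.7608% of Silverbay Energy Co.
Aggregating (R1): 56.07% + 9.7608% = 65.8308%.
65.8308% falls short of the 80% threshold by 14.1692 percentage points.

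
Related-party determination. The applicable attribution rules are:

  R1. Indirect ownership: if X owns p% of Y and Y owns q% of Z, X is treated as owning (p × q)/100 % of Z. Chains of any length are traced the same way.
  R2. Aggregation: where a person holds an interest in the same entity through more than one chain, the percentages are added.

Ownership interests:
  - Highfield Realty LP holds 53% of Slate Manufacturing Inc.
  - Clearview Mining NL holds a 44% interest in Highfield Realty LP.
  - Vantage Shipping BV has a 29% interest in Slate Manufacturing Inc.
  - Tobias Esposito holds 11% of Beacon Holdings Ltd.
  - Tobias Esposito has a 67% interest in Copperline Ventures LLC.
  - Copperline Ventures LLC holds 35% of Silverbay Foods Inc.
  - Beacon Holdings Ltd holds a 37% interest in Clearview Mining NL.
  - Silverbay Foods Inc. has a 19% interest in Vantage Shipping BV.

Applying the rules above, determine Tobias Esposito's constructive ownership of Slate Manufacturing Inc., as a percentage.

2.241219%

Chain via Beacon Holdings Ltd → Clearview Mining NL → Highfield Realty LP (R1): 11% × 37% × 44% × 53% = 0.949124% of Slate Manufacturing Inc.
Chain via Copperline Ventures LLC → Silverbay Foods Inc. → Vantage Shipping BV (R1): 67% × 35% × 19% × 29% = 1.292095% of Slate Manufacturing Inc.
Aggregating (R2): 0.949124% + 1.292095% = 2.241219%.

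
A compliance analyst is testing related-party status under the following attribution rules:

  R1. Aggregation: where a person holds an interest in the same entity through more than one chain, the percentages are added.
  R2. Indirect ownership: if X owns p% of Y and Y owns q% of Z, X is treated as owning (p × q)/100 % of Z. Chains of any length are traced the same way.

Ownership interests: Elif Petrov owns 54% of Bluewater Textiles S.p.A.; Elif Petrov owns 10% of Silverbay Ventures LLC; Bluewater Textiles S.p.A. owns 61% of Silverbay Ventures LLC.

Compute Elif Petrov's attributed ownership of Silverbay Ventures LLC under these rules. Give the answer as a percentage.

Chain via Bluewater Textiles S.p.A. (R2): 54% × 61% = 32.94% of Silverbay Ventures LLC.
Direct interest in Silverbay Ventures LLC: 10%.
Aggregating (R1): 32.94% + 10% = 42.94%.

42.94%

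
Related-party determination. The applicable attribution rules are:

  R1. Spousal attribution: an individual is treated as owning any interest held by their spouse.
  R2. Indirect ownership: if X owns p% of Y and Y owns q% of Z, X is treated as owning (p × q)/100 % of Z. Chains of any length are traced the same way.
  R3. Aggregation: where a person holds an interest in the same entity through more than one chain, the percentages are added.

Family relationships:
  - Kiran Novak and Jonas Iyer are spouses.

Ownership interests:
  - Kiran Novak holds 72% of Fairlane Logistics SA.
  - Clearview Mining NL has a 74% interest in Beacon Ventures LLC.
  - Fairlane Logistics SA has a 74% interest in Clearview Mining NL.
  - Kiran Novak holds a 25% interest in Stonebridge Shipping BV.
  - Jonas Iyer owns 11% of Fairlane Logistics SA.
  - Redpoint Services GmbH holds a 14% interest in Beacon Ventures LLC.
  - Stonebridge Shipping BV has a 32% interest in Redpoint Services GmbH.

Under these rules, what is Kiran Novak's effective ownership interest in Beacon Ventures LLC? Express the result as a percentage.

By spousal attribution (R1), Kiran Novak is treated as also owning Jonas Iyer's interest in Fairlane Logistics SA, giving 72% + 11% = 83%.
Chain via Fairlane Logistics SA → Clearview Mining NL (R2): 83% × 74% × 74% = 45.4508% of Beacon Ventures LLC.
Chain via Stonebridge Shipping BV → Redpoint Services GmbH (R2): 25% × 32% × 14% = 1.12% of Beacon Ventures LLC.
Aggregating (R3): 45.4508% + 1.12% = 46.5708%.

46.5708%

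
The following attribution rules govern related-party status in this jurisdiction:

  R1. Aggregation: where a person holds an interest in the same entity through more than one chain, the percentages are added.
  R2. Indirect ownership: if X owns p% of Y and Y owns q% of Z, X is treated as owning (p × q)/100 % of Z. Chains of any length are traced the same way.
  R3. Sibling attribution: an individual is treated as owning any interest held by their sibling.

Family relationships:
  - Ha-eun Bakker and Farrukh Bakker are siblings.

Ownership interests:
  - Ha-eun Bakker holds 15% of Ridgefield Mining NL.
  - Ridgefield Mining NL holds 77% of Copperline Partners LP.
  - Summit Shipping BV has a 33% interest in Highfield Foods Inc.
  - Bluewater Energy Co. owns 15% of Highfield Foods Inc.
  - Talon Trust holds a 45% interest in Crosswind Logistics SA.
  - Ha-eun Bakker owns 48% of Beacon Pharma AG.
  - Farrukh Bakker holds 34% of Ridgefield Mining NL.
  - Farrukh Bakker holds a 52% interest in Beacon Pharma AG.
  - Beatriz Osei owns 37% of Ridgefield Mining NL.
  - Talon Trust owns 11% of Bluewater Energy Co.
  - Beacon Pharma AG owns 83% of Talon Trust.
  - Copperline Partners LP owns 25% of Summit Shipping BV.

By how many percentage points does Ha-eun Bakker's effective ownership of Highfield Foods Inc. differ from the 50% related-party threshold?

45.517775

By sibling attribution (R3), Ha-eun Bakker is treated as also owning Farrukh Bakker's interest in Ridgefield Mining NL, giving 15% + 34% = 49%.
By sibling attribution (R3), Ha-eun Bakker is treated as also owning Farrukh Bakker's interest in Beacon Pharma AG, giving 48% + 52% = 100%.
Chain via Ridgefield Mining NL → Copperline Partners LP → Summit Shipping BV (R2): 49% × 77% × 25% × 33% = 3.112725% of Highfield Foods Inc.
Chain via Beacon Pharma AG → Talon Trust → Bluewater Energy Co. (R2): 100% × 83% × 11% × 15% = 1.3695% of Highfield Foods Inc.
Aggregating (R1): 3.112725% + 1.3695% = 4.482225%.
4.482225% falls short of the 50% threshold by 45.517775 percentage points.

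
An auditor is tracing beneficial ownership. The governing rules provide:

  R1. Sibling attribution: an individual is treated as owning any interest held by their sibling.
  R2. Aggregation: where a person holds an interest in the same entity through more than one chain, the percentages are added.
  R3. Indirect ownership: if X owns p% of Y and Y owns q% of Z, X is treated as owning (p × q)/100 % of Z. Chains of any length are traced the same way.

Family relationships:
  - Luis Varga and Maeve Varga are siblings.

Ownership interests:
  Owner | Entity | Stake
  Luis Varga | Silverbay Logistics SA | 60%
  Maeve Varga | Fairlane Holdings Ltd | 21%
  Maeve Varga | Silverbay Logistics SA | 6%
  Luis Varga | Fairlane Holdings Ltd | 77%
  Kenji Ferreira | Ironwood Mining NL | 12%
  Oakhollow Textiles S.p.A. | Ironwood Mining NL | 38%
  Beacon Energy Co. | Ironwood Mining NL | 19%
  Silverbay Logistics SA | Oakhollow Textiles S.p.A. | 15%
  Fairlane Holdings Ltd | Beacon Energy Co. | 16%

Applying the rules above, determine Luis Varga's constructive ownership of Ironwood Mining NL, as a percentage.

By sibling attribution (R1), Luis Varga is treated as also owning Maeve Varga's interest in Fairlane Holdings Ltd, giving 77% + 21% = 98%.
By sibling attribution (R1), Luis Varga is treated as also owning Maeve Varga's interest in Silverbay Logistics SA, giving 60% + 6% = 66%.
Chain via Fairlane Holdings Ltd → Beacon Energy Co. (R3): 98% × 16% × 19% = 2.9792% of Ironwood Mining NL.
Chain via Silverbay Logistics SA → Oakhollow Textiles S.p.A. (R3): 66% × 15% × 38% = 3.762% of Ironwood Mining NL.
Aggregating (R2): 2.9792% + 3.762% = 6.7412%.

6.7412%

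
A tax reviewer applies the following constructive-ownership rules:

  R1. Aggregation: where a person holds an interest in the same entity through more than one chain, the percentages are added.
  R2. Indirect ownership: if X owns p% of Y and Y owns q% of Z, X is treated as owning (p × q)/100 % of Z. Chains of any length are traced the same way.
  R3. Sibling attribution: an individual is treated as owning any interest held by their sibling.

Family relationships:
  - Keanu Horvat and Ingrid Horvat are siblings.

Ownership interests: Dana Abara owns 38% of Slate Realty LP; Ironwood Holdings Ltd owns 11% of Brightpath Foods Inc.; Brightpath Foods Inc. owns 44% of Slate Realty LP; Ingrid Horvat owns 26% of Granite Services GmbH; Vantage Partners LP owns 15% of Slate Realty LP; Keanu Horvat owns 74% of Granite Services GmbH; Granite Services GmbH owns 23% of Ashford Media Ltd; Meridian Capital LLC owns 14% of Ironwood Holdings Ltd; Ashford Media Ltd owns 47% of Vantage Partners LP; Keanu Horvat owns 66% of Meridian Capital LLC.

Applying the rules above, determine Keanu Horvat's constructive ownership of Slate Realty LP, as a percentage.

By sibling attribution (R3), Keanu Horvat is treated as also owning Ingrid Horvat's interest in Granite Services GmbH, giving 74% + 26% = 100%.
Chain via Meridian Capital LLC → Ironwood Holdings Ltd → Brightpath Foods Inc. (R2): 66% × 14% × 11% × 44% = 0.447216% of Slate Realty LP.
Chain via Granite Services GmbH → Ashford Media Ltd → Vantage Partners LP (R2): 100% × 23% × 47% × 15% = 1.6215% of Slate Realty LP.
Aggregating (R1): 0.447216% + 1.6215% = 2.068716%.

2.068716%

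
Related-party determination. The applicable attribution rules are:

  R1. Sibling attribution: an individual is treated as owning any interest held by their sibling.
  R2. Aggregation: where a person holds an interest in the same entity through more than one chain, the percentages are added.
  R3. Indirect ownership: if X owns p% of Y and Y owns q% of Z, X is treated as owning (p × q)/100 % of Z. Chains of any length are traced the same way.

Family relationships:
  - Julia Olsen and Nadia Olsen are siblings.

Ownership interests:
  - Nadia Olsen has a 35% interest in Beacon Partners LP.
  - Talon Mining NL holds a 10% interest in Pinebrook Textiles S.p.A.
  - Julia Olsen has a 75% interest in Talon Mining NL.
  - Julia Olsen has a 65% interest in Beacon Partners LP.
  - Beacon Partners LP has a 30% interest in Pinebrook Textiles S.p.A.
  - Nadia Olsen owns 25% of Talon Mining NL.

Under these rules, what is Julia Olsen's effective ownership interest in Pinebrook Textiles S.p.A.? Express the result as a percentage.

40%

By sibling attribution (R1), Julia Olsen is treated as also owning Nadia Olsen's interest in Talon Mining NL, giving 75% + 25% = 100%.
By sibling attribution (R1), Julia Olsen is treated as also owning Nadia Olsen's interest in Beacon Partners LP, giving 65% + 35% = 100%.
Chain via Talon Mining NL (R3): 100% × 10% = 10% of Pinebrook Textiles S.p.A.
Chain via Beacon Partners LP (R3): 100% × 30% = 30% of Pinebrook Textiles S.p.A.
Aggregating (R2): 10% + 30% = 40%.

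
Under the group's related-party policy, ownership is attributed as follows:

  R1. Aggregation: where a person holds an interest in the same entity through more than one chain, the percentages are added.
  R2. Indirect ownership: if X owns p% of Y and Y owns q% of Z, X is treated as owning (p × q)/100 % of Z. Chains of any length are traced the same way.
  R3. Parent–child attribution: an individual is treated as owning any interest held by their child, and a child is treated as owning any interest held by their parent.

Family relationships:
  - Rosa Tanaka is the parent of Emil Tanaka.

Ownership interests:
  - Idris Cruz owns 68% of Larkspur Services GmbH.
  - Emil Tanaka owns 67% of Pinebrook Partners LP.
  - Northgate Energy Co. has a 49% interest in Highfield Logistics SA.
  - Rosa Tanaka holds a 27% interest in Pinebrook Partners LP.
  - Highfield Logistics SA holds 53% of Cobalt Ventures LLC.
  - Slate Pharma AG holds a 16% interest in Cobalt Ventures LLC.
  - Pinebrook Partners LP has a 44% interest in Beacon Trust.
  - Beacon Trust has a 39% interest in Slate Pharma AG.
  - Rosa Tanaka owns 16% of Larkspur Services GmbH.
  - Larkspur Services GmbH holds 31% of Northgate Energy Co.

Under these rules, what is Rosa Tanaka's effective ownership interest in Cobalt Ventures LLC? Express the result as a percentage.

By parent–child attribution (R3), Rosa Tanaka is treated as also owning Emil Tanaka's interest in Pinebrook Partners LP, giving 27% + 67% = 94%.
Chain via Pinebrook Partners LP → Beacon Trust → Slate Pharma AG (R2): 94% × 44% × 39% × 16% = 2.580864% of Cobalt Ventures LLC.
Chain via Larkspur Services GmbH → Northgate Energy Co. → Highfield Logistics SA (R2): 16% × 31% × 49% × 53% = 1.288112% of Cobalt Ventures LLC.
Aggregating (R1): 2.580864% + 1.288112% = 3.868976%.

3.868976%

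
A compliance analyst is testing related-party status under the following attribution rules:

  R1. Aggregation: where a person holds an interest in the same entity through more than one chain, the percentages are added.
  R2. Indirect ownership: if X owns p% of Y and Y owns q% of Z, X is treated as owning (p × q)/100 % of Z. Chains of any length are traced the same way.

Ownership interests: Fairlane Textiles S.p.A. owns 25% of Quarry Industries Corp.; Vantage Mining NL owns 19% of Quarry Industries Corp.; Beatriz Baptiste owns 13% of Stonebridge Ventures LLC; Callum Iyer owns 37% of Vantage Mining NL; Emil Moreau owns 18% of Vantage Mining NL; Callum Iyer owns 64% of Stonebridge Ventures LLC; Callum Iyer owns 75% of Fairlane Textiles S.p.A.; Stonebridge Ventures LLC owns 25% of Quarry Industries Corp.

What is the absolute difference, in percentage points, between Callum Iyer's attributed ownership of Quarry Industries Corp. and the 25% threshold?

16.78

Chain via Vantage Mining NL (R2): 37% × 19% = 7.03% of Quarry Industries Corp.
Chain via Fairlane Textiles S.p.A. (R2): 75% × 25% = 18.75% of Quarry Industries Corp.
Chain via Stonebridge Ventures LLC (R2): 64% × 25% = 16% of Quarry Industries Corp.
Aggregating (R1): 7.03% + 18.75% + 16% = 41.78%.
41.78% exceeds the 25% threshold by 16.78 percentage points.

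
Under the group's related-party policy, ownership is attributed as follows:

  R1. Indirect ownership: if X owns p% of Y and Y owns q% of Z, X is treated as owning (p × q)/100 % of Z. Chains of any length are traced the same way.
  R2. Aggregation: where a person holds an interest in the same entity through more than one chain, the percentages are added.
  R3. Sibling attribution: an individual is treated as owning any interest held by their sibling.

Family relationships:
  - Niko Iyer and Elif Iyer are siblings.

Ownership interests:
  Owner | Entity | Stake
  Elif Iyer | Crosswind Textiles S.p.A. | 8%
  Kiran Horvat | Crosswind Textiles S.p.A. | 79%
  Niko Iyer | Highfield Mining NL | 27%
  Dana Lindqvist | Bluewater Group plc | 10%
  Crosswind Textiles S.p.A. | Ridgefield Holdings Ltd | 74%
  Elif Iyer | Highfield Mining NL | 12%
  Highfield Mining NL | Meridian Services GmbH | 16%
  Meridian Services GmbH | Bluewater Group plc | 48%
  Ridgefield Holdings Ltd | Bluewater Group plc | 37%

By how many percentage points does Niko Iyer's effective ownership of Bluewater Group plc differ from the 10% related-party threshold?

4.8144

By sibling attribution (R3), Niko Iyer is treated as also owning Elif Iyer's interest in Highfield Mining NL, giving 27% + 12% = 39%.
By sibling attribution (R3), Niko Iyer is treated as owning Elif Iyer's 8% interest in Crosswind Textiles S.p.A.
Chain via Highfield Mining NL → Meridian Services GmbH (R1): 39% × 16% × 48% = 2.9952% of Bluewater Group plc.
Chain via Crosswind Textiles S.p.A. → Ridgefield Holdings Ltd (R1): 8% × 74% × 37% = 2.1904% of Bluewater Group plc.
Aggregating (R2): 2.9952% + 2.1904% = 5.1856%.
5.1856% falls short of the 10% threshold by 4.8144 percentage points.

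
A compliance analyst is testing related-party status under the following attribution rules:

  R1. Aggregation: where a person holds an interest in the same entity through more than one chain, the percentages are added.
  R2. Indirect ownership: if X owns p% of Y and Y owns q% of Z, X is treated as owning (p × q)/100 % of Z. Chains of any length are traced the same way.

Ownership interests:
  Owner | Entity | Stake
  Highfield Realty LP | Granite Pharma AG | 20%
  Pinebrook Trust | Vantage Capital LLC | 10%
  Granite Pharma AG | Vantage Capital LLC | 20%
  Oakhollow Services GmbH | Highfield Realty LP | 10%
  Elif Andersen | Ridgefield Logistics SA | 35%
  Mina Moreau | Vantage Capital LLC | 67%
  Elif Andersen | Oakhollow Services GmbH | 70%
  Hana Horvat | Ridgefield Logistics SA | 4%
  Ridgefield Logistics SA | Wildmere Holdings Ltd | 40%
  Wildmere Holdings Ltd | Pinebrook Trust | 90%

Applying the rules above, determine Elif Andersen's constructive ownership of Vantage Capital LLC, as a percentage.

Chain via Oakhollow Services GmbH → Highfield Realty LP → Granite Pharma AG (R2): 70% × 10% × 20% × 20% = 0.28% of Vantage Capital LLC.
Chain via Ridgefield Logistics SA → Wildmere Holdings Ltd → Pinebrook Trust (R2): 35% × 40% × 90% × 10% = 1.26% of Vantage Capital LLC.
Aggregating (R1): 0.28% + 1.26% = 1.54%.

1.54%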